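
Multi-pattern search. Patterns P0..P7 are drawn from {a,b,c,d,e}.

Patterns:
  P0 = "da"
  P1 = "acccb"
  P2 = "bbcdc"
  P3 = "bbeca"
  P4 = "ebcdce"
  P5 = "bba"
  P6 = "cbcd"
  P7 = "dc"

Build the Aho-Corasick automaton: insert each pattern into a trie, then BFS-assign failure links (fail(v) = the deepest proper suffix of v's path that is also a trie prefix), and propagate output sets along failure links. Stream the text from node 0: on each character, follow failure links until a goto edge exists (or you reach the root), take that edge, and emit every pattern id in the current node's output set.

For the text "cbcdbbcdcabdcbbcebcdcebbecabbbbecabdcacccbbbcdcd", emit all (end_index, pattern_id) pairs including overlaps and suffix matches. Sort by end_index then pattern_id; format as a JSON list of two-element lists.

Build:
Trie nodes:
  n0 'ε': a→3 b→8 c→23 d→1 e→16
  n1 'd': a→2 c→27
  n2 'da': ·  ←P0
  n3 'a': c→4
  n4 'ac': c→5
  n5 'acc': c→6
  n6 'accc': b→7
  n7 'acccb': ·  ←P1
  n8 'b': b→9
  n9 'bb': a→22 c→10 e→13
  n10 'bbc': d→11
  n11 'bbcd': c→12
  n12 'bbcdc': ·  ←P2
  n13 'bbe': c→14
  n14 'bbec': a→15
  n15 'bbeca': ·  ←P3
  n16 'e': b→17
  n17 'eb': c→18
  n18 'ebc': d→19
  n19 'ebcd': c→20
  n20 'ebcdc': e→21
  n21 'ebcdce': ·  ←P4
  n22 'bba': ·  ←P5
  n23 'c': b→24
  n24 'cb': c→25
  n25 'cbc': d→26
  n26 'cbcd': ·  ←P6
  n27 'dc': ·  ←P7

Failure links (BFS by depth):
  fail(1) 'd': from fail(0)=0 chase 'd': 0 ⇒ 0;  out=∅∪out(0)=∅
  fail(3) 'a': from fail(0)=0 chase 'a': 0 ⇒ 0;  out=∅∪out(0)=∅
  fail(8) 'b': from fail(0)=0 chase 'b': 0 ⇒ 0;  out=∅∪out(0)=∅
  fail(16) 'e': from fail(0)=0 chase 'e': 0 ⇒ 0;  out=∅∪out(0)=∅
  fail(23) 'c': from fail(0)=0 chase 'c': 0 ⇒ 0;  out=∅∪out(0)=∅
  fail(2) 'da': from fail(1)=0 chase 'a': 0 ⇒ 3;  out={0}∪out(3)={0}
  fail(4) 'ac': from fail(3)=0 chase 'c': 0 ⇒ 23;  out=∅∪out(23)=∅
  fail(9) 'bb': from fail(8)=0 chase 'b': 0 ⇒ 8;  out=∅∪out(8)=∅
  fail(17) 'eb': from fail(16)=0 chase 'b': 0 ⇒ 8;  out=∅∪out(8)=∅
  fail(24) 'cb': from fail(23)=0 chase 'b': 0 ⇒ 8;  out=∅∪out(8)=∅
  fail(27) 'dc': from fail(1)=0 chase 'c': 0 ⇒ 23;  out={7}∪out(23)={7}
  fail(5) 'acc': from fail(4)=23 chase 'c': 23→0 ⇒ 23;  out=∅∪out(23)=∅
  fail(10) 'bbc': from fail(9)=8 chase 'c': 8→0 ⇒ 23;  out=∅∪out(23)=∅
  fail(13) 'bbe': from fail(9)=8 chase 'e': 8→0 ⇒ 16;  out=∅∪out(16)=∅
  fail(18) 'ebc': from fail(17)=8 chase 'c': 8→0 ⇒ 23;  out=∅∪out(23)=∅
  fail(22) 'bba': from fail(9)=8 chase 'a': 8→0 ⇒ 3;  out={5}∪out(3)={5}
  fail(25) 'cbc': from fail(24)=8 chase 'c': 8→0 ⇒ 23;  out=∅∪out(23)=∅
  fail(6) 'accc': from fail(5)=23 chase 'c': 23→0 ⇒ 23;  out=∅∪out(23)=∅
  fail(11) 'bbcd': from fail(10)=23 chase 'd': 23→0 ⇒ 1;  out=∅∪out(1)=∅
  fail(14) 'bbec': from fail(13)=16 chase 'c': 16→0 ⇒ 23;  out=∅∪out(23)=∅
  fail(19) 'ebcd': from fail(18)=23 chase 'd': 23→0 ⇒ 1;  out=∅∪out(1)=∅
  fail(26) 'cbcd': from fail(25)=23 chase 'd': 23→0 ⇒ 1;  out={6}∪out(1)={6}
  fail(7) 'acccb': from fail(6)=23 chase 'b': 23 ⇒ 24;  out={1}∪out(24)={1}
  fail(12) 'bbcdc': from fail(11)=1 chase 'c': 1 ⇒ 27;  out={2}∪out(27)={2,7}
  fail(15) 'bbeca': from fail(14)=23 chase 'a': 23→0 ⇒ 3;  out={3}∪out(3)={3}
  fail(20) 'ebcdc': from fail(19)=1 chase 'c': 1 ⇒ 27;  out=∅∪out(27)={7}
  fail(21) 'ebcdce': from fail(20)=27 chase 'e': 27→23→0 ⇒ 16;  out={4}∪out(16)={4}

Text stream:
i=0 'c': node 0→23
i=1 'b': node 23→24
i=2 'c': node 24→25
i=3 'd': node 25→26  → match P6@[0:3]
i=4 'b': node 26→8 (fail-walked)
i=5 'b': node 8→9
i=6 'c': node 9→10
i=7 'd': node 10→11
i=8 'c': node 11→12  → match P2@[4:8],P7@[7:8]
i=9 'a': node 12→3 (fail-walked)
i=10 'b': node 3→8 (fail-walked)
i=11 'd': node 8→1 (fail-walked)
i=12 'c': node 1→27  → match P7@[11:12]
i=13 'b': node 27→24 (fail-walked)
i=14 'b': node 24→9 (fail-walked)
i=15 'c': node 9→10
i=16 'e': node 10→16 (fail-walked)
i=17 'b': node 16→17
i=18 'c': node 17→18
i=19 'd': node 18→19
i=20 'c': node 19→20  → match P7@[19:20]
i=21 'e': node 20→21  → match P4@[16:21]
i=22 'b': node 21→17 (fail-walked)
i=23 'b': node 17→9 (fail-walked)
i=24 'e': node 9→13
i=25 'c': node 13→14
i=26 'a': node 14→15  → match P3@[22:26]
i=27 'b': node 15→8 (fail-walked)
i=28 'b': node 8→9
i=29 'b': node 9→9 (fail-walked)
i=30 'b': node 9→9 (fail-walked)
i=31 'e': node 9→13
i=32 'c': node 13→14
i=33 'a': node 14→15  → match P3@[29:33]
i=34 'b': node 15→8 (fail-walked)
i=35 'd': node 8→1 (fail-walked)
i=36 'c': node 1→27  → match P7@[35:36]
i=37 'a': node 27→3 (fail-walked)
i=38 'c': node 3→4
i=39 'c': node 4→5
i=40 'c': node 5→6
i=41 'b': node 6→7  → match P1@[37:41]
i=42 'b': node 7→9 (fail-walked)
i=43 'b': node 9→9 (fail-walked)
i=44 'c': node 9→10
i=45 'd': node 10→11
i=46 'c': node 11→12  → match P2@[42:46],P7@[45:46]
i=47 'd': node 12→1 (fail-walked)

Result: [[3,6],[8,2],[8,7],[12,7],[20,7],[21,4],[26,3],[33,3],[36,7],[41,1],[46,2],[46,7]]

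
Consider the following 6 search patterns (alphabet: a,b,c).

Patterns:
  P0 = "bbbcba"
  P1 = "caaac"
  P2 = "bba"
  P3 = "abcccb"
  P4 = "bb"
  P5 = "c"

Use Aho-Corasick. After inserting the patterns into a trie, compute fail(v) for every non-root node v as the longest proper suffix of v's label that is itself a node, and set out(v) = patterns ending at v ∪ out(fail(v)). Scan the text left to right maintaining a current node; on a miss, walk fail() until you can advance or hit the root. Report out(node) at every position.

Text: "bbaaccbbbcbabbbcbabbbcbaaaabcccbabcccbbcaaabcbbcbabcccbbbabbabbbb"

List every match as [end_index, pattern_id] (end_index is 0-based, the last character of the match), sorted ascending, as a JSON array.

Build:
Trie (insert patterns):
  0='ε' goto a→13 b→1 c→7
  1='b' goto b→2
  2='bb' goto a→12 b→3  ←P4
  3='bbb' goto c→4
  4='bbbc' goto b→5
  5='bbbcb' goto a→6
  6='bbbcba' goto ·  ←P0
  7='c' goto a→8  ←P5
  8='ca' goto a→9
  9='caa' goto a→10
  10='caaa' goto c→11
  11='caaac' goto ·  ←P1
  12='bba' goto ·  ←P2
  13='a' goto b→14
  14='ab' goto c→15
  15='abc' goto c→16
  16='abcc' goto c→17
  17='abccc' goto b→18
  18='abcccb' goto ·  ←P3

BFS fail/out derivation:
  n1('b'): parent n0 fail=0; on 'b' 0 → fail=0;  out ∅∪∅=∅
  n7('c'): parent n0 fail=0; on 'c' 0 → fail=0;  out {5}∪∅={5}
  n13('a'): parent n0 fail=0; on 'a' 0 → fail=0;  out ∅∪∅=∅
  n2('bb'): parent n1 fail=0; on 'b' 0 → fail=1;  out {4}∪∅={4}
  n8('ca'): parent n7 fail=0; on 'a' 0 → fail=13;  out ∅∪∅=∅
  n14('ab'): parent n13 fail=0; on 'b' 0 → fail=1;  out ∅∪∅=∅
  n3('bbb'): parent n2 fail=1; on 'b' 1 → fail=2;  out ∅∪{4}={4}
  n9('caa'): parent n8 fail=13; on 'a' 13→0 → fail=13;  out ∅∪∅=∅
  n12('bba'): parent n2 fail=1; on 'a' 1→0 → fail=13;  out {2}∪∅={2}
  n15('abc'): parent n14 fail=1; on 'c' 1→0 → fail=7;  out ∅∪{5}={5}
  n4('bbbc'): parent n3 fail=2; on 'c' 2→1→0 → fail=7;  out ∅∪{5}={5}
  n10('caaa'): parent n9 fail=13; on 'a' 13→0 → fail=13;  out ∅∪∅=∅
  n16('abcc'): parent n15 fail=7; on 'c' 7→0 → fail=7;  out ∅∪{5}={5}
  n5('bbbcb'): parent n4 fail=7; on 'b' 7→0 → fail=1;  out ∅∪∅=∅
  n11('caaac'): parent n10 fail=13; on 'c' 13→0 → fail=7;  out {1}∪{5}={1,5}
  n17('abccc'): parent n16 fail=7; on 'c' 7→0 → fail=7;  out ∅∪{5}={5}
  n6('bbbcba'): parent n5 fail=1; on 'a' 1→0 → fail=13;  out {0}∪∅={0}
  n18('abcccb'): parent n17 fail=7; on 'b' 7→0 → fail=1;  out {3}∪∅={3}

Text stream:
pos 0 'b': at 1
pos 1 'b': at 2  emit P4@[0:1]
pos 2 'a': at 12  emit P2@[0:2]
pos 3 'a': at 13 ·f
pos 4 'c': at 7 ·f  emit P5@[4:4]
pos 5 'c': at 7 ·f  emit P5@[5:5]
pos 6 'b': at 1 ·f
pos 7 'b': at 2  emit P4@[6:7]
pos 8 'b': at 3  emit P4@[7:8]
pos 9 'c': at 4  emit P5@[9:9]
pos 10 'b': at 5
pos 11 'a': at 6  emit P0@[6:11]
pos 12 'b': at 14 ·f
pos 13 'b': at 2 ·f  emit P4@[12:13]
pos 14 'b': at 3  emit P4@[13:14]
pos 15 'c': at 4  emit P5@[15:15]
pos 16 'b': at 5
pos 17 'a': at 6  emit P0@[12:17]
pos 18 'b': at 14 ·f
pos 19 'b': at 2 ·f  emit P4@[18:19]
pos 20 'b': at 3  emit P4@[19:20]
pos 21 'c': at 4  emit P5@[21:21]
pos 22 'b': at 5
pos 23 'a': at 6  emit P0@[18:23]
pos 24 'a': at 13 ·f
pos 25 'a': at 13 ·f
pos 26 'a': at 13 ·f
pos 27 'b': at 14
pos 28 'c': at 15  emit P5@[28:28]
pos 29 'c': at 16  emit P5@[29:29]
pos 30 'c': at 17  emit P5@[30:30]
pos 31 'b': at 18  emit P3@[26:31]
pos 32 'a': at 13 ·f
pos 33 'b': at 14
pos 34 'c': at 15  emit P5@[34:34]
pos 35 'c': at 16  emit P5@[35:35]
pos 36 'c': at 17  emit P5@[36:36]
pos 37 'b': at 18  emit P3@[32:37]
pos 38 'b': at 2 ·f  emit P4@[37:38]
pos 39 'c': at 7 ·f  emit P5@[39:39]
pos 40 'a': at 8
pos 41 'a': at 9
pos 42 'a': at 10
pos 43 'b': at 14 ·f
pos 44 'c': at 15  emit P5@[44:44]
pos 45 'b': at 1 ·f
pos 46 'b': at 2  emit P4@[45:46]
pos 47 'c': at 7 ·f  emit P5@[47:47]
pos 48 'b': at 1 ·f
pos 49 'a': at 13 ·f
pos 50 'b': at 14
pos 51 'c': at 15  emit P5@[51:51]
pos 52 'c': at 16  emit P5@[52:52]
pos 53 'c': at 17  emit P5@[53:53]
pos 54 'b': at 18  emit P3@[49:54]
pos 55 'b': at 2 ·f  emit P4@[54:55]
pos 56 'b': at 3  emit P4@[55:56]
pos 57 'a': at 12 ·f  emit P2@[55:57]
pos 58 'b': at 14 ·f
pos 59 'b': at 2 ·f  emit P4@[58:59]
pos 60 'a': at 12  emit P2@[58:60]
pos 61 'b': at 14 ·f
pos 62 'b': at 2 ·f  emit P4@[61:62]
pos 63 'b': at 3  emit P4@[62:63]
pos 64 'b': at 3 ·f  emit P4@[63:64]

All matches (sorted): [[1,4],[2,2],[4,5],[5,5],[7,4],[8,4],[9,5],[11,0],[13,4],[14,4],[15,5],[17,0],[19,4],[20,4],[21,5],[23,0],[28,5],[29,5],[30,5],[31,3],[34,5],[35,5],[36,5],[37,3],[38,4],[39,5],[44,5],[46,4],[47,5],[51,5],[52,5],[53,5],[54,3],[55,4],[56,4],[57,2],[59,4],[60,2],[62,4],[63,4],[64,4]]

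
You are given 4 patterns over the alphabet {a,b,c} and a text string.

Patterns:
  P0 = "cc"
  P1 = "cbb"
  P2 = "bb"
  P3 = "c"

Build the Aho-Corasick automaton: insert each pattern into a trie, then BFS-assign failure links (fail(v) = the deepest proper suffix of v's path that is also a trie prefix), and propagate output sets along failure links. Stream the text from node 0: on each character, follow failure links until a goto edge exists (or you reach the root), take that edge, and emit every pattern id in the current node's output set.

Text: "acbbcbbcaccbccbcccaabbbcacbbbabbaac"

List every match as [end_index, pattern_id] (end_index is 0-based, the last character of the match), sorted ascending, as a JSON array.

Construct AC machine:
Trie nodes:
  0='ε' goto b→5 c→1
  1='c' goto b→3 c→2  [P3 ends]
  2='cc' goto ·  [P0 ends]
  3='cb' goto b→4
  4='cbb' goto ·  [P1 ends]
  5='b' goto b→6
  6='bb' goto ·  [P2 ends]

BFS fail/out derivation:
  fail(1) 'c': from fail(0)=0 chase 'c': 0 ⇒ 0;  out={3}∪out(0)={3}
  fail(5) 'b': from fail(0)=0 chase 'b': 0 ⇒ 0;  out=∅∪out(0)=∅
  fail(2) 'cc': from fail(1)=0 chase 'c': 0 ⇒ 1;  out={0}∪out(1)={0,3}
  fail(3) 'cb': from fail(1)=0 chase 'b': 0 ⇒ 5;  out=∅∪out(5)=∅
  fail(6) 'bb': from fail(5)=0 chase 'b': 0 ⇒ 5;  out={2}∪out(5)={2}
  fail(4) 'cbb': from fail(3)=5 chase 'b': 5 ⇒ 6;  out={1}∪out(6)={1,2}

Text stream:
[0] read 'a'  n0⇒n0
[1] read 'c'  n0⇒n1  ** P3@[1:1]
[2] read 'b'  n1⇒n3
[3] read 'b'  n3⇒n4  ** P1@[1:3],P2@[2:3]
[4] read 'c'  n4⇒n1 (fail-walked)  ** P3@[4:4]
[5] read 'b'  n1⇒n3
[6] read 'b'  n3⇒n4  ** P1@[4:6],P2@[5:6]
[7] read 'c'  n4⇒n1 (fail-walked)  ** P3@[7:7]
[8] read 'a'  n1⇒n0 (fail-walked)
[9] read 'c'  n0⇒n1  ** P3@[9:9]
[10] read 'c'  n1⇒n2  ** P0@[9:10],P3@[10:10]
[11] read 'b'  n2⇒n3 (fail-walked)
[12] read 'c'  n3⇒n1 (fail-walked)  ** P3@[12:12]
[13] read 'c'  n1⇒n2  ** P0@[12:13],P3@[13:13]
[14] read 'b'  n2⇒n3 (fail-walked)
[15] read 'c'  n3⇒n1 (fail-walked)  ** P3@[15:15]
[16] read 'c'  n1⇒n2  ** P0@[15:16],P3@[16:16]
[17] read 'c'  n2⇒n2 (fail-walked)  ** P0@[16:17],P3@[17:17]
[18] read 'a'  n2⇒n0 (fail-walked)
[19] read 'a'  n0⇒n0
[20] read 'b'  n0⇒n5
[21] read 'b'  n5⇒n6  ** P2@[20:21]
[22] read 'b'  n6⇒n6 (fail-walked)  ** P2@[21:22]
[23] read 'c'  n6⇒n1 (fail-walked)  ** P3@[23:23]
[24] read 'a'  n1⇒n0 (fail-walked)
[25] read 'c'  n0⇒n1  ** P3@[25:25]
[26] read 'b'  n1⇒n3
[27] read 'b'  n3⇒n4  ** P1@[25:27],P2@[26:27]
[28] read 'b'  n4⇒n6 (fail-walked)  ** P2@[27:28]
[29] read 'a'  n6⇒n0 (fail-walked)
[30] read 'b'  n0⇒n5
[31] read 'b'  n5⇒n6  ** P2@[30:31]
[32] read 'a'  n6⇒n0 (fail-walked)
[33] read 'a'  n0⇒n0
[34] read 'c'  n0⇒n1  ** P3@[34:34]

All matches (sorted): [[1,3],[3,1],[3,2],[4,3],[6,1],[6,2],[7,3],[9,3],[10,0],[10,3],[12,3],[13,0],[13,3],[15,3],[16,0],[16,3],[17,0],[17,3],[21,2],[22,2],[23,3],[25,3],[27,1],[27,2],[28,2],[31,2],[34,3]]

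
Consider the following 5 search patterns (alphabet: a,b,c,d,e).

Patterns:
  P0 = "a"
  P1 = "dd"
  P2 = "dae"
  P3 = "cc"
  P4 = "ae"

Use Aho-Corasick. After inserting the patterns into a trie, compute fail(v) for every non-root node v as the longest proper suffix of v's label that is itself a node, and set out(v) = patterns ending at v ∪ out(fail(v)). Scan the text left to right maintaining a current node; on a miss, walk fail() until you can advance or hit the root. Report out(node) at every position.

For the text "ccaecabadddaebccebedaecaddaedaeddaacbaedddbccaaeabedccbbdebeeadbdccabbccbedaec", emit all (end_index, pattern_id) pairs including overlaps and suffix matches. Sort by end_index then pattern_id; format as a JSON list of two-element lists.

Construct AC machine:
Trie (insert patterns):
  0='ε' goto a→1 c→6 d→2
  1='a' goto e→8  ←P0
  2='d' goto a→4 d→3
  3='dd' goto ·  ←P1
  4='da' goto e→5
  5='dae' goto ·  ←P2
  6='c' goto c→7
  7='cc' goto ·  ←P3
  8='ae' goto ·  ←P4

Failure links (BFS by depth):
  n1('a'): parent n0 fail=0; on 'a' 0 → fail=0;  out {0}∪∅={0}
  n2('d'): parent n0 fail=0; on 'd' 0 → fail=0;  out ∅∪∅=∅
  n6('c'): parent n0 fail=0; on 'c' 0 → fail=0;  out ∅∪∅=∅
  n3('dd'): parent n2 fail=0; on 'd' 0 → fail=2;  out {1}∪∅={1}
  n4('da'): parent n2 fail=0; on 'a' 0 → fail=1;  out ∅∪{0}={0}
  n7('cc'): parent n6 fail=0; on 'c' 0 → fail=6;  out {3}∪∅={3}
  n8('ae'): parent n1 fail=0; on 'e' 0 → fail=0;  out {4}∪∅={4}
  n5('dae'): parent n4 fail=1; on 'e' 1 → fail=8;  out {2}∪{4}={2,4}

Run:
[0] read 'c'  n0⇒n6
[1] read 'c'  n6⇒n7  ** P3@[0:1]
[2] read 'a'  n7⇒n1 ·f  ** P0@[2:2]
[3] read 'e'  n1⇒n8  ** P4@[2:3]
[4] read 'c'  n8⇒n6 ·f
[5] read 'a'  n6⇒n1 ·f  ** P0@[5:5]
[6] read 'b'  n1⇒n0 ·f
[7] read 'a'  n0⇒n1  ** P0@[7:7]
[8] read 'd'  n1⇒n2 ·f
[9] read 'd'  n2⇒n3  ** P1@[8:9]
[10] read 'd'  n3⇒n3 ·f  ** P1@[9:10]
[11] read 'a'  n3⇒n4 ·f  ** P0@[11:11]
[12] read 'e'  n4⇒n5  ** P2@[10:12],P4@[11:12]
[13] read 'b'  n5⇒n0 ·f
[14] read 'c'  n0⇒n6
[15] read 'c'  n6⇒n7  ** P3@[14:15]
[16] read 'e'  n7⇒n0 ·f
[17] read 'b'  n0⇒n0
[18] read 'e'  n0⇒n0
[19] read 'd'  n0⇒n2
[20] read 'a'  n2⇒n4  ** P0@[20:20]
[21] read 'e'  n4⇒n5  ** P2@[19:21],P4@[20:21]
[22] read 'c'  n5⇒n6 ·f
[23] read 'a'  n6⇒n1 ·f  ** P0@[23:23]
[24] read 'd'  n1⇒n2 ·f
[25] read 'd'  n2⇒n3  ** P1@[24:25]
[26] read 'a'  n3⇒n4 ·f  ** P0@[26:26]
[27] read 'e'  n4⇒n5  ** P2@[25:27],P4@[26:27]
[28] read 'd'  n5⇒n2 ·f
[29] read 'a'  n2⇒n4  ** P0@[29:29]
[30] read 'e'  n4⇒n5  ** P2@[28:30],P4@[29:30]
[31] read 'd'  n5⇒n2 ·f
[32] read 'd'  n2⇒n3  ** P1@[31:32]
[33] read 'a'  n3⇒n4 ·f  ** P0@[33:33]
[34] read 'a'  n4⇒n1 ·f  ** P0@[34:34]
[35] read 'c'  n1⇒n6 ·f
[36] read 'b'  n6⇒n0 ·f
[37] read 'a'  n0⇒n1  ** P0@[37:37]
[38] read 'e'  n1⇒n8  ** P4@[37:38]
[39] read 'd'  n8⇒n2 ·f
[40] read 'd'  n2⇒n3  ** P1@[39:40]
[41] read 'd'  n3⇒n3 ·f  ** P1@[40:41]
[42] read 'b'  n3⇒n0 ·f
[43] read 'c'  n0⇒n6
[44] read 'c'  n6⇒n7  ** P3@[43:44]
[45] read 'a'  n7⇒n1 ·f  ** P0@[45:45]
[46] read 'a'  n1⇒n1 ·f  ** P0@[46:46]
[47] read 'e'  n1⇒n8  ** P4@[46:47]
[48] read 'a'  n8⇒n1 ·f  ** P0@[48:48]
[49] read 'b'  n1⇒n0 ·f
[50] read 'e'  n0⇒n0
[51] read 'd'  n0⇒n2
[52] read 'c'  n2⇒n6 ·f
[53] read 'c'  n6⇒n7  ** P3@[52:53]
[54] read 'b'  n7⇒n0 ·f
[55] read 'b'  n0⇒n0
[56] read 'd'  n0⇒n2
[57] read 'e'  n2⇒n0 ·f
[58] read 'b'  n0⇒n0
[59] read 'e'  n0⇒n0
[60] read 'e'  n0⇒n0
[61] read 'a'  n0⇒n1  ** P0@[61:61]
[62] read 'd'  n1⇒n2 ·f
[63] read 'b'  n2⇒n0 ·f
[64] read 'd'  n0⇒n2
[65] read 'c'  n2⇒n6 ·f
[66] read 'c'  n6⇒n7  ** P3@[65:66]
[67] read 'a'  n7⇒n1 ·f  ** P0@[67:67]
[68] read 'b'  n1⇒n0 ·f
[69] read 'b'  n0⇒n0
[70] read 'c'  n0⇒n6
[71] read 'c'  n6⇒n7  ** P3@[70:71]
[72] read 'b'  n7⇒n0 ·f
[73] read 'e'  n0⇒n0
[74] read 'd'  n0⇒n2
[75] read 'a'  n2⇒n4  ** P0@[75:75]
[76] read 'e'  n4⇒n5  ** P2@[74:76],P4@[75:76]
[77] read 'c'  n5⇒n6 ·f

Result: [[1,3],[2,0],[3,4],[5,0],[7,0],[9,1],[10,1],[11,0],[12,2],[12,4],[15,3],[20,0],[21,2],[21,4],[23,0],[25,1],[26,0],[27,2],[27,4],[29,0],[30,2],[30,4],[32,1],[33,0],[34,0],[37,0],[38,4],[40,1],[41,1],[44,3],[45,0],[46,0],[47,4],[48,0],[53,3],[61,0],[66,3],[67,0],[71,3],[75,0],[76,2],[76,4]]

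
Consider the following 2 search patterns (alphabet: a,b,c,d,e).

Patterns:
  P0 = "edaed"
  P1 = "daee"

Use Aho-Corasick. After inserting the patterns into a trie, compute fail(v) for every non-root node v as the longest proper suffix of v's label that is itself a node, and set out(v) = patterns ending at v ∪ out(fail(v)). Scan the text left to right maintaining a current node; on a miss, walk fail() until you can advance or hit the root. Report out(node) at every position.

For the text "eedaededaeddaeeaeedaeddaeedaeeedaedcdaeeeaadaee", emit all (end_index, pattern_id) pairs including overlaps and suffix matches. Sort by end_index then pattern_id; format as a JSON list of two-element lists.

Construct AC machine:
Trie (insert patterns):
  0='ε' goto d→6 e→1
  1='e' goto d→2
  2='ed' goto a→3
  3='eda' goto e→4
  4='edae' goto d→5
  5='edaed' goto ·  [P0 ends]
  6='d' goto a→7
  7='da' goto e→8
  8='dae' goto e→9
  9='daee' goto ·  [P1 ends]

BFS fail/out derivation:
  fail(1) 'e': from fail(0)=0 chase 'e': 0 ⇒ 0;  out=∅∪out(0)=∅
  fail(6) 'd': from fail(0)=0 chase 'd': 0 ⇒ 0;  out=∅∪out(0)=∅
  fail(2) 'ed': from fail(1)=0 chase 'd': 0 ⇒ 6;  out=∅∪out(6)=∅
  fail(7) 'da': from fail(6)=0 chase 'a': 0 ⇒ 0;  out=∅∪out(0)=∅
  fail(3) 'eda': from fail(2)=6 chase 'a': 6 ⇒ 7;  out=∅∪out(7)=∅
  fail(8) 'dae': from fail(7)=0 chase 'e': 0 ⇒ 1;  out=∅∪out(1)=∅
  fail(4) 'edae': from fail(3)=7 chase 'e': 7 ⇒ 8;  out=∅∪out(8)=∅
  fail(9) 'daee': from fail(8)=1 chase 'e': 1→0 ⇒ 1;  out={1}∪out(1)={1}
  fail(5) 'edaed': from fail(4)=8 chase 'd': 8→1 ⇒ 2;  out={0}∪out(2)={0}

Scan:
i=0 'e': node 0→1
i=1 'e': node 1→1 (fail-walked)
i=2 'd': node 1→2
i=3 'a': node 2→3
i=4 'e': node 3→4
i=5 'd': node 4→5  ** P0@[1:5]
i=6 'e': node 5→1 (fail-walked)
i=7 'd': node 1→2
i=8 'a': node 2→3
i=9 'e': node 3→4
i=10 'd': node 4→5  ** P0@[6:10]
i=11 'd': node 5→6 (fail-walked)
i=12 'a': node 6→7
i=13 'e': node 7→8
i=14 'e': node 8→9  ** P1@[11:14]
i=15 'a': node 9→0 (fail-walked)
i=16 'e': node 0→1
i=17 'e': node 1→1 (fail-walked)
i=18 'd': node 1→2
i=19 'a': node 2→3
i=20 'e': node 3→4
i=21 'd': node 4→5  ** P0@[17:21]
i=22 'd': node 5→6 (fail-walked)
i=23 'a': node 6→7
i=24 'e': node 7→8
i=25 'e': node 8→9  ** P1@[22:25]
i=26 'd': node 9→2 (fail-walked)
i=27 'a': node 2→3
i=28 'e': node 3→4
i=29 'e': node 4→9 (fail-walked)  ** P1@[26:29]
i=30 'e': node 9→1 (fail-walked)
i=31 'd': node 1→2
i=32 'a': node 2→3
i=33 'e': node 3→4
i=34 'd': node 4→5  ** P0@[30:34]
i=35 'c': node 5→0 (fail-walked)
i=36 'd': node 0→6
i=37 'a': node 6→7
i=38 'e': node 7→8
i=39 'e': node 8→9  ** P1@[36:39]
i=40 'e': node 9→1 (fail-walked)
i=41 'a': node 1→0 (fail-walked)
i=42 'a': node 0→0
i=43 'd': node 0→6
i=44 'a': node 6→7
i=45 'e': node 7→8
i=46 'e': node 8→9  ** P1@[43:46]

Result: [[5,0],[10,0],[14,1],[21,0],[25,1],[29,1],[34,0],[39,1],[46,1]]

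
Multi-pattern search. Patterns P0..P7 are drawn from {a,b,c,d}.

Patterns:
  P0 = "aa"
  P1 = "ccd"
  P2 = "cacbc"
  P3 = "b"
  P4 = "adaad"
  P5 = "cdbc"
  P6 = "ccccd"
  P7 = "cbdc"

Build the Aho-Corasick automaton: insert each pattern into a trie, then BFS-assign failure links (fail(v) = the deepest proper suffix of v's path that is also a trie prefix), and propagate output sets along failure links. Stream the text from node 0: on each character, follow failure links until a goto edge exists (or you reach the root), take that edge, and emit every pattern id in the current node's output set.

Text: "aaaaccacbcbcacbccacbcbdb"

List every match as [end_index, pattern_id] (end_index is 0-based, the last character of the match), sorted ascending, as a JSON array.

Construct AC machine:
Trie (insert patterns):
  n0 'ε': a→1 b→10 c→3
  n1 'a': a→2 d→11
  n2 'aa': ·  [P0 ends]
  n3 'c': a→6 b→21 c→4 d→15
  n4 'cc': c→18 d→5
  n5 'ccd': ·  [P1 ends]
  n6 'ca': c→7
  n7 'cac': b→8
  n8 'cacb': c→9
  n9 'cacbc': ·  [P2 ends]
  n10 'b': ·  [P3 ends]
  n11 'ad': a→12
  n12 'ada': a→13
  n13 'adaa': d→14
  n14 'adaad': ·  [P4 ends]
  n15 'cd': b→16
  n16 'cdb': c→17
  n17 'cdbc': ·  [P5 ends]
  n18 'ccc': c→19
  n19 'cccc': d→20
  n20 'ccccd': ·  [P6 ends]
  n21 'cb': d→22
  n22 'cbd': c→23
  n23 'cbdc': ·  [P7 ends]

BFS fail/out derivation:
  n1('a'): parent n0 fail=0; on 'a' 0 → fail=0;  out ∅∪∅=∅
  n3('c'): parent n0 fail=0; on 'c' 0 → fail=0;  out ∅∪∅=∅
  n10('b'): parent n0 fail=0; on 'b' 0 → fail=0;  out {3}∪∅={3}
  n2('aa'): parent n1 fail=0; on 'a' 0 → fail=1;  out {0}∪∅={0}
  n4('cc'): parent n3 fail=0; on 'c' 0 → fail=3;  out ∅∪∅=∅
  n6('ca'): parent n3 fail=0; on 'a' 0 → fail=1;  out ∅∪∅=∅
  n11('ad'): parent n1 fail=0; on 'd' 0 → fail=0;  out ∅∪∅=∅
  n15('cd'): parent n3 fail=0; on 'd' 0 → fail=0;  out ∅∪∅=∅
  n21('cb'): parent n3 fail=0; on 'b' 0 → fail=10;  out ∅∪{3}={3}
  n5('ccd'): parent n4 fail=3; on 'd' 3 → fail=15;  out {1}∪∅={1}
  n7('cac'): parent n6 fail=1; on 'c' 1→0 → fail=3;  out ∅∪∅=∅
  n12('ada'): parent n11 fail=0; on 'a' 0 → fail=1;  out ∅∪∅=∅
  n16('cdb'): parent n15 fail=0; on 'b' 0 → fail=10;  out ∅∪{3}={3}
  n18('ccc'): parent n4 fail=3; on 'c' 3 → fail=4;  out ∅∪∅=∅
  n22('cbd'): parent n21 fail=10; on 'd' 10→0 → fail=0;  out ∅∪∅=∅
  n8('cacb'): parent n7 fail=3; on 'b' 3 → fail=21;  out ∅∪{3}={3}
  n13('adaa'): parent n12 fail=1; on 'a' 1 → fail=2;  out ∅∪{0}={0}
  n17('cdbc'): parent n16 fail=10; on 'c' 10→0 → fail=3;  out {5}∪∅={5}
  n19('cccc'): parent n18 fail=4; on 'c' 4 → fail=18;  out ∅∪∅=∅
  n23('cbdc'): parent n22 fail=0; on 'c' 0 → fail=3;  out {7}∪∅={7}
  n9('cacbc'): parent n8 fail=21; on 'c' 21→10→0 → fail=3;  out {2}∪∅={2}
  n14('adaad'): parent n13 fail=2; on 'd' 2→1 → fail=11;  out {4}∪∅={4}
  n20('ccccd'): parent n19 fail=18; on 'd' 18→4 → fail=5;  out {6}∪{1}={1,6}

Run:
i=0 'a': node 0→1
i=1 'a': node 1→2  emit P0@[0:1]
i=2 'a': node 2→2 ·f  emit P0@[1:2]
i=3 'a': node 2→2 ·f  emit P0@[2:3]
i=4 'c': node 2→3 ·f
i=5 'c': node 3→4
i=6 'a': node 4→6 ·f
i=7 'c': node 6→7
i=8 'b': node 7→8  emit P3@[8:8]
i=9 'c': node 8→9  emit P2@[5:9]
i=10 'b': node 9→21 ·f  emit P3@[10:10]
i=11 'c': node 21→3 ·f
i=12 'a': node 3→6
i=13 'c': node 6→7
i=14 'b': node 7→8  emit P3@[14:14]
i=15 'c': node 8→9  emit P2@[11:15]
i=16 'c': node 9→4 ·f
i=17 'a': node 4→6 ·f
i=18 'c': node 6→7
i=19 'b': node 7→8  emit P3@[19:19]
i=20 'c': node 8→9  emit P2@[16:20]
i=21 'b': node 9→21 ·f  emit P3@[21:21]
i=22 'd': node 21→22
i=23 'b': node 22→10 ·f  emit P3@[23:23]

Result: [[1,0],[2,0],[3,0],[8,3],[9,2],[10,3],[14,3],[15,2],[19,3],[20,2],[21,3],[23,3]]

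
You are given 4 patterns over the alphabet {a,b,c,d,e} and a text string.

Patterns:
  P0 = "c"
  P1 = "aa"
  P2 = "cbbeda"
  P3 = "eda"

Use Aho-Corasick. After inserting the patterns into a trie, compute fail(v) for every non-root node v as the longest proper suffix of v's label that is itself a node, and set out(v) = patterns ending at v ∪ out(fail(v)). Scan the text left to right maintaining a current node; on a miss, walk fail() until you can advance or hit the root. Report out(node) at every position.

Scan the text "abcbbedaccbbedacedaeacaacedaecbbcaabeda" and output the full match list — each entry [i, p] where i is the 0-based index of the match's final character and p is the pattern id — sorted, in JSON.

Build:
Trie (insert patterns):
  n0 'ε': a→2 c→1 e→9
  n1 'c': b→4  ←P0
  n2 'a': a→3
  n3 'aa': ·  ←P1
  n4 'cb': b→5
  n5 'cbb': e→6
  n6 'cbbe': d→7
  n7 'cbbed': a→8
  n8 'cbbeda': ·  ←P2
  n9 'e': d→10
  n10 'ed': a→11
  n11 'eda': ·  ←P3

Failure links (BFS by depth):
  n1('c'): parent n0 fail=0; on 'c' 0 → fail=0;  out {0}∪∅={0}
  n2('a'): parent n0 fail=0; on 'a' 0 → fail=0;  out ∅∪∅=∅
  n9('e'): parent n0 fail=0; on 'e' 0 → fail=0;  out ∅∪∅=∅
  n3('aa'): parent n2 fail=0; on 'a' 0 → fail=2;  out {1}∪∅={1}
  n4('cb'): parent n1 fail=0; on 'b' 0 → fail=0;  out ∅∪∅=∅
  n10('ed'): parent n9 fail=0; on 'd' 0 → fail=0;  out ∅∪∅=∅
  n5('cbb'): parent n4 fail=0; on 'b' 0 → fail=0;  out ∅∪∅=∅
  n11('eda'): parent n10 fail=0; on 'a' 0 → fail=2;  out {3}∪∅={3}
  n6('cbbe'): parent n5 fail=0; on 'e' 0 → fail=9;  out ∅∪∅=∅
  n7('cbbed'): parent n6 fail=9; on 'd' 9 → fail=10;  out ∅∪∅=∅
  n8('cbbeda'): parent n7 fail=10; on 'a' 10 → fail=11;  out {2}∪{3}={2,3}

Run:
i=0 'a': node 0→2
i=1 'b': node 2→0 (fail-walked)
i=2 'c': node 0→1  → match P0@[2:2]
i=3 'b': node 1→4
i=4 'b': node 4→5
i=5 'e': node 5→6
i=6 'd': node 6→7
i=7 'a': node 7→8  → match P2@[2:7],P3@[5:7]
i=8 'c': node 8→1 (fail-walked)  → match P0@[8:8]
i=9 'c': node 1→1 (fail-walked)  → match P0@[9:9]
i=10 'b': node 1→4
i=11 'b': node 4→5
i=12 'e': node 5→6
i=13 'd': node 6→7
i=14 'a': node 7→8  → match P2@[9:14],P3@[12:14]
i=15 'c': node 8→1 (fail-walked)  → match P0@[15:15]
i=16 'e': node 1→9 (fail-walked)
i=17 'd': node 9→10
i=18 'a': node 10→11  → match P3@[16:18]
i=19 'e': node 11→9 (fail-walked)
i=20 'a': node 9→2 (fail-walked)
i=21 'c': node 2→1 (fail-walked)  → match P0@[21:21]
i=22 'a': node 1→2 (fail-walked)
i=23 'a': node 2→3  → match P1@[22:23]
i=24 'c': node 3→1 (fail-walked)  → match P0@[24:24]
i=25 'e': node 1→9 (fail-walked)
i=26 'd': node 9→10
i=27 'a': node 10→11  → match P3@[25:27]
i=28 'e': node 11→9 (fail-walked)
i=29 'c': node 9→1 (fail-walked)  → match P0@[29:29]
i=30 'b': node 1→4
i=31 'b': node 4→5
i=32 'c': node 5→1 (fail-walked)  → match P0@[32:32]
i=33 'a': node 1→2 (fail-walked)
i=34 'a': node 2→3  → match P1@[33:34]
i=35 'b': node 3→0 (fail-walked)
i=36 'e': node 0→9
i=37 'd': node 9→10
i=38 'a': node 10→11  → match P3@[36:38]

Result: [[2,0],[7,2],[7,3],[8,0],[9,0],[14,2],[14,3],[15,0],[18,3],[21,0],[23,1],[24,0],[27,3],[29,0],[32,0],[34,1],[38,3]]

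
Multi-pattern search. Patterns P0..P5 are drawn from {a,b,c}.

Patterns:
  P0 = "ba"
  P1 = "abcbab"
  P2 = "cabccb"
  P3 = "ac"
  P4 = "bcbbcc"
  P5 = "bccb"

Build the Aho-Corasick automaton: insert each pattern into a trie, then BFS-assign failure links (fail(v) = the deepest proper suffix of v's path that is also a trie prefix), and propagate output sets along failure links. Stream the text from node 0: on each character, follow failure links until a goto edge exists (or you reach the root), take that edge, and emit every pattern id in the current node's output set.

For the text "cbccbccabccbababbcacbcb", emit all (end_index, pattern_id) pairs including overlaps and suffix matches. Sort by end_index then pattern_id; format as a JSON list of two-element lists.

Build automaton:
Trie (insert patterns):
  n0 'ε': a→3 b→1 c→9
  n1 'b': a→2 c→16
  n2 'ba': ·  [P0 ends]
  n3 'a': b→4 c→15
  n4 'ab': c→5
  n5 'abc': b→6
  n6 'abcb': a→7
  n7 'abcba': b→8
  n8 'abcbab': ·  [P1 ends]
  n9 'c': a→10
  n10 'ca': b→11
  n11 'cab': c→12
  n12 'cabc': c→13
  n13 'cabcc': b→14
  n14 'cabccb': ·  [P2 ends]
  n15 'ac': ·  [P3 ends]
  n16 'bc': b→17 c→21
  n17 'bcb': b→18
  n18 'bcbb': c→19
  n19 'bcbbc': c→20
  n20 'bcbbcc': ·  [P4 ends]
  n21 'bcc': b→22
  n22 'bccb': ·  [P5 ends]

BFS fail/out derivation:
  fail(1) 'b': from fail(0)=0 chase 'b': 0 ⇒ 0;  out=∅∪out(0)=∅
  fail(3) 'a': from fail(0)=0 chase 'a': 0 ⇒ 0;  out=∅∪out(0)=∅
  fail(9) 'c': from fail(0)=0 chase 'c': 0 ⇒ 0;  out=∅∪out(0)=∅
  fail(2) 'ba': from fail(1)=0 chase 'a': 0 ⇒ 3;  out={0}∪out(3)={0}
  fail(4) 'ab': from fail(3)=0 chase 'b': 0 ⇒ 1;  out=∅∪out(1)=∅
  fail(10) 'ca': from fail(9)=0 chase 'a': 0 ⇒ 3;  out=∅∪out(3)=∅
  fail(15) 'ac': from fail(3)=0 chase 'c': 0 ⇒ 9;  out={3}∪out(9)={3}
  fail(16) 'bc': from fail(1)=0 chase 'c': 0 ⇒ 9;  out=∅∪out(9)=∅
  fail(5) 'abc': from fail(4)=1 chase 'c': 1 ⇒ 16;  out=∅∪out(16)=∅
  fail(11) 'cab': from fail(10)=3 chase 'b': 3 ⇒ 4;  out=∅∪out(4)=∅
  fail(17) 'bcb': from fail(16)=9 chase 'b': 9→0 ⇒ 1;  out=∅∪out(1)=∅
  fail(21) 'bcc': from fail(16)=9 chase 'c': 9→0 ⇒ 9;  out=∅∪out(9)=∅
  fail(6) 'abcb': from fail(5)=16 chase 'b': 16 ⇒ 17;  out=∅∪out(17)=∅
  fail(12) 'cabc': from fail(11)=4 chase 'c': 4 ⇒ 5;  out=∅∪out(5)=∅
  fail(18) 'bcbb': from fail(17)=1 chase 'b': 1→0 ⇒ 1;  out=∅∪out(1)=∅
  fail(22) 'bccb': from fail(21)=9 chase 'b': 9→0 ⇒ 1;  out={5}∪out(1)={5}
  fail(7) 'abcba': from fail(6)=17 chase 'a': 17→1 ⇒ 2;  out=∅∪out(2)={0}
  fail(13) 'cabcc': from fail(12)=5 chase 'c': 5→16 ⇒ 21;  out=∅∪out(21)=∅
  fail(19) 'bcbbc': from fail(18)=1 chase 'c': 1 ⇒ 16;  out=∅∪out(16)=∅
  fail(8) 'abcbab': from fail(7)=2 chase 'b': 2→3 ⇒ 4;  out={1}∪out(4)={1}
  fail(14) 'cabccb': from fail(13)=21 chase 'b': 21 ⇒ 22;  out={2}∪out(22)={2,5}
  fail(20) 'bcbbcc': from fail(19)=16 chase 'c': 16 ⇒ 21;  out={4}∪out(21)={4}

Scan:
i=0 'c': node 0→9
i=1 'b': node 9→1 (via fail)
i=2 'c': node 1→16
i=3 'c': node 16→21
i=4 'b': node 21→22  → match P5@[1:4]
i=5 'c': node 22→16 (via fail)
i=6 'c': node 16→21
i=7 'a': node 21→10 (via fail)
i=8 'b': node 10→11
i=9 'c': node 11→12
i=10 'c': node 12→13
i=11 'b': node 13→14  → match P2@[6:11],P5@[8:11]
i=12 'a': node 14→2 (via fail)  → match P0@[11:12]
i=13 'b': node 2→4 (via fail)
i=14 'a': node 4→2 (via fail)  → match P0@[13:14]
i=15 'b': node 2→4 (via fail)
i=16 'b': node 4→1 (via fail)
i=17 'c': node 1→16
i=18 'a': node 16→10 (via fail)
i=19 'c': node 10→15 (via fail)  → match P3@[18:19]
i=20 'b': node 15→1 (via fail)
i=21 'c': node 1→16
i=22 'b': node 16→17

Matches: [[4,5],[11,2],[11,5],[12,0],[14,0],[19,3]]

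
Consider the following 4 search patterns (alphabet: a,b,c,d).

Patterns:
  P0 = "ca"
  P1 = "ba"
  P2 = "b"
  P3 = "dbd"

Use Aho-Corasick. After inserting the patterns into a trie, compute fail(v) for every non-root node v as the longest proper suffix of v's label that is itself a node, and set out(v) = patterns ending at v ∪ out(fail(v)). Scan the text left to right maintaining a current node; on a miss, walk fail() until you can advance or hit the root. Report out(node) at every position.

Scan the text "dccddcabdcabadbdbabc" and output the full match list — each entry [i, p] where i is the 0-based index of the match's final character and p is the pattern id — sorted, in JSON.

Build automaton:
Trie nodes:
  0='ε' goto b→3 c→1 d→5
  1='c' goto a→2
  2='ca' goto ·  ←P0
  3='b' goto a→4  ←P2
  4='ba' goto ·  ←P1
  5='d' goto b→6
  6='db' goto d→7
  7='dbd' goto ·  ←P3

BFS fail/out derivation:
  fail(1) 'c': from fail(0)=0 chase 'c': 0 ⇒ 0;  out=∅∪out(0)=∅
  fail(3) 'b': from fail(0)=0 chase 'b': 0 ⇒ 0;  out={2}∪out(0)={2}
  fail(5) 'd': from fail(0)=0 chase 'd': 0 ⇒ 0;  out=∅∪out(0)=∅
  fail(2) 'ca': from fail(1)=0 chase 'a': 0 ⇒ 0;  out={0}∪out(0)={0}
  fail(4) 'ba': from fail(3)=0 chase 'a': 0 ⇒ 0;  out={1}∪out(0)={1}
  fail(6) 'db': from fail(5)=0 chase 'b': 0 ⇒ 3;  out=∅∪out(3)={2}
  fail(7) 'dbd': from fail(6)=3 chase 'd': 3→0 ⇒ 5;  out={3}∪out(5)={3}

Scan:
pos 0 'd': at 5
pos 1 'c': at 1 ·f
pos 2 'c': at 1 ·f
pos 3 'd': at 5 ·f
pos 4 'd': at 5 ·f
pos 5 'c': at 1 ·f
pos 6 'a': at 2  → match P0@[5:6]
pos 7 'b': at 3 ·f  → match P2@[7:7]
pos 8 'd': at 5 ·f
pos 9 'c': at 1 ·f
pos 10 'a': at 2  → match P0@[9:10]
pos 11 'b': at 3 ·f  → match P2@[11:11]
pos 12 'a': at 4  → match P1@[11:12]
pos 13 'd': at 5 ·f
pos 14 'b': at 6  → match P2@[14:14]
pos 15 'd': at 7  → match P3@[13:15]
pos 16 'b': at 6 ·f  → match P2@[16:16]
pos 17 'a': at 4 ·f  → match P1@[16:17]
pos 18 'b': at 3 ·f  → match P2@[18:18]
pos 19 'c': at 1 ·f

Result: [[6,0],[7,2],[10,0],[11,2],[12,1],[14,2],[15,3],[16,2],[17,1],[18,2]]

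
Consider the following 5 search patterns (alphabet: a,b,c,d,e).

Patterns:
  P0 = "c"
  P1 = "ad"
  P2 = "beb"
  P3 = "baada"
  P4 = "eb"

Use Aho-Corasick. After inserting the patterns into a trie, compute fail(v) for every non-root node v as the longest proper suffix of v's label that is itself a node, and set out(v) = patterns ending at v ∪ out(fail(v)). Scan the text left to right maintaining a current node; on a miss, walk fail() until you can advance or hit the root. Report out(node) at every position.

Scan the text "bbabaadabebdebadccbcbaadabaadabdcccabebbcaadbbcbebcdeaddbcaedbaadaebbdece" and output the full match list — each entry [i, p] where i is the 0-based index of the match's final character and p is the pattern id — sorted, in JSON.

Build:
Trie (insert patterns):
  0='ε' goto a→2 b→4 c→1 e→11
  1='c' goto ·  [P0 ends]
  2='a' goto d→3
  3='ad' goto ·  [P1 ends]
  4='b' goto a→7 e→5
  5='be' goto b→6
  6='beb' goto ·  [P2 ends]
  7='ba' goto a→8
  8='baa' goto d→9
  9='baad' goto a→10
  10='baada' goto ·  [P3 ends]
  11='e' goto b→12
  12='eb' goto ·  [P4 ends]

BFS fail/out derivation:
  n1('c'): parent n0 fail=0; on 'c' 0 → fail=0;  out {0}∪∅={0}
  n2('a'): parent n0 fail=0; on 'a' 0 → fail=0;  out ∅∪∅=∅
  n4('b'): parent n0 fail=0; on 'b' 0 → fail=0;  out ∅∪∅=∅
  n11('e'): parent n0 fail=0; on 'e' 0 → fail=0;  out ∅∪∅=∅
  n3('ad'): parent n2 fail=0; on 'd' 0 → fail=0;  out {1}∪∅={1}
  n5('be'): parent n4 fail=0; on 'e' 0 → fail=11;  out ∅∪∅=∅
  n7('ba'): parent n4 fail=0; on 'a' 0 → fail=2;  out ∅∪∅=∅
  n12('eb'): parent n11 fail=0; on 'b' 0 → fail=4;  out {4}∪∅={4}
  n6('beb'): parent n5 fail=11; on 'b' 11 → fail=12;  out {2}∪{4}={2,4}
  n8('baa'): parent n7 fail=2; on 'a' 2→0 → fail=2;  out ∅∪∅=∅
  n9('baad'): parent n8 fail=2; on 'd' 2 → fail=3;  out ∅∪{1}={1}
  n10('baada'): parent n9 fail=3; on 'a' 3→0 → fail=2;  out {3}∪∅={3}

Text stream:
pos 0 'b': at 4
pos 1 'b': at 4 (fail-walked)
pos 2 'a': at 7
pos 3 'b': at 4 (fail-walked)
pos 4 'a': at 7
pos 5 'a': at 8
pos 6 'd': at 9  ** P1@[5:6]
pos 7 'a': at 10  ** P3@[3:7]
pos 8 'b': at 4 (fail-walked)
pos 9 'e': at 5
pos 10 'b': at 6  ** P2@[8:10],P4@[9:10]
pos 11 'd': at 0 (fail-walked)
pos 12 'e': at 11
pos 13 'b': at 12  ** P4@[12:13]
pos 14 'a': at 7 (fail-walked)
pos 15 'd': at 3 (fail-walked)  ** P1@[14:15]
pos 16 'c': at 1 (fail-walked)  ** P0@[16:16]
pos 17 'c': at 1 (fail-walked)  ** P0@[17:17]
pos 18 'b': at 4 (fail-walked)
pos 19 'c': at 1 (fail-walked)  ** P0@[19:19]
pos 20 'b': at 4 (fail-walked)
pos 21 'a': at 7
pos 22 'a': at 8
pos 23 'd': at 9  ** P1@[22:23]
pos 24 'a': at 10  ** P3@[20:24]
pos 25 'b': at 4 (fail-walked)
pos 26 'a': at 7
pos 27 'a': at 8
pos 28 'd': at 9  ** P1@[27:28]
pos 29 'a': at 10  ** P3@[25:29]
pos 30 'b': at 4 (fail-walked)
pos 31 'd': at 0 (fail-walked)
pos 32 'c': at 1  ** P0@[32:32]
pos 33 'c': at 1 (fail-walked)  ** P0@[33:33]
pos 34 'c': at 1 (fail-walked)  ** P0@[34:34]
pos 35 'a': at 2 (fail-walked)
pos 36 'b': at 4 (fail-walked)
pos 37 'e': at 5
pos 38 'b': at 6  ** P2@[36:38],P4@[37:38]
pos 39 'b': at 4 (fail-walked)
pos 40 'c': at 1 (fail-walked)  ** P0@[40:40]
pos 41 'a': at 2 (fail-walked)
pos 42 'a': at 2 (fail-walked)
pos 43 'd': at 3  ** P1@[42:43]
pos 44 'b': at 4 (fail-walked)
pos 45 'b': at 4 (fail-walked)
pos 46 'c': at 1 (fail-walked)  ** P0@[46:46]
pos 47 'b': at 4 (fail-walked)
pos 48 'e': at 5
pos 49 'b': at 6  ** P2@[47:49],P4@[48:49]
pos 50 'c': at 1 (fail-walked)  ** P0@[50:50]
pos 51 'd': at 0 (fail-walked)
pos 52 'e': at 11
pos 53 'a': at 2 (fail-walked)
pos 54 'd': at 3  ** P1@[53:54]
pos 55 'd': at 0 (fail-walked)
pos 56 'b': at 4
pos 57 'c': at 1 (fail-walked)  ** P0@[57:57]
pos 58 'a': at 2 (fail-walked)
pos 59 'e': at 11 (fail-walked)
pos 60 'd': at 0 (fail-walked)
pos 61 'b': at 4
pos 62 'a': at 7
pos 63 'a': at 8
pos 64 'd': at 9  ** P1@[63:64]
pos 65 'a': at 10  ** P3@[61:65]
pos 66 'e': at 11 (fail-walked)
pos 67 'b': at 12  ** P4@[66:67]
pos 68 'b': at 4 (fail-walked)
pos 69 'd': at 0 (fail-walked)
pos 70 'e': at 11
pos 71 'c': at 1 (fail-walked)  ** P0@[71:71]
pos 72 'e': at 11 (fail-walked)

Matches: [[6,1],[7,3],[10,2],[10,4],[13,4],[15,1],[16,0],[17,0],[19,0],[23,1],[24,3],[28,1],[29,3],[32,0],[33,0],[34,0],[38,2],[38,4],[40,0],[43,1],[46,0],[49,2],[49,4],[50,0],[54,1],[57,0],[64,1],[65,3],[67,4],[71,0]]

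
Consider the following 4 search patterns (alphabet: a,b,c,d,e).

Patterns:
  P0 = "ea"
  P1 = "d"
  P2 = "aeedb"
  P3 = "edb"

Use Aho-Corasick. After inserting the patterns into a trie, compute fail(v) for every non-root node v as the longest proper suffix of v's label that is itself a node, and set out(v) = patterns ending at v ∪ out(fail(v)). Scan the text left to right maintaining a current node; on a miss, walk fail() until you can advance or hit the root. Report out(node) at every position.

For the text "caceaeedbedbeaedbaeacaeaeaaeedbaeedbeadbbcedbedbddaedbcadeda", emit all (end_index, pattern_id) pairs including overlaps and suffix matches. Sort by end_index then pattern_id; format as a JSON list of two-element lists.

Build:
Trie (insert patterns):
  n0 'ε': a→4 d→3 e→1
  n1 'e': a→2 d→9
  n2 'ea': ·  ←P0
  n3 'd': ·  ←P1
  n4 'a': e→5
  n5 'ae': e→6
  n6 'aee': d→7
  n7 'aeed': b→8
  n8 'aeedb': ·  ←P2
  n9 'ed': b→10
  n10 'edb': ·  ←P3

Failure links (BFS by depth):
  n1('e'): parent n0 fail=0; on 'e' 0 → fail=0;  out ∅∪∅=∅
  n3('d'): parent n0 fail=0; on 'd' 0 → fail=0;  out {1}∪∅={1}
  n4('a'): parent n0 fail=0; on 'a' 0 → fail=0;  out ∅∪∅=∅
  n2('ea'): parent n1 fail=0; on 'a' 0 → fail=4;  out {0}∪∅={0}
  n5('ae'): parent n4 fail=0; on 'e' 0 → fail=1;  out ∅∪∅=∅
  n9('ed'): parent n1 fail=0; on 'd' 0 → fail=3;  out ∅∪{1}={1}
  n6('aee'): parent n5 fail=1; on 'e' 1→0 → fail=1;  out ∅∪∅=∅
  n10('edb'): parent n9 fail=3; on 'b' 3→0 → fail=0;  out {3}∪∅={3}
  n7('aeed'): parent n6 fail=1; on 'd' 1 → fail=9;  out ∅∪{1}={1}
  n8('aeedb'): parent n7 fail=9; on 'b' 9 → fail=10;  out {2}∪{3}={2,3}

Text stream:
i=0 'c': node 0→0
i=1 'a': node 0→4
i=2 'c': node 4→0 (via fail)
i=3 'e': node 0→1
i=4 'a': node 1→2  emit P0@[3:4]
i=5 'e': node 2→5 (via fail)
i=6 'e': node 5→6
i=7 'd': node 6→7  emit P1@[7:7]
i=8 'b': node 7→8  emit P2@[4:8],P3@[6:8]
i=9 'e': node 8→1 (via fail)
i=10 'd': node 1→9  emit P1@[10:10]
i=11 'b': node 9→10  emit P3@[9:11]
i=12 'e': node 10→1 (via fail)
i=13 'a': node 1→2  emit P0@[12:13]
i=14 'e': node 2→5 (via fail)
i=15 'd': node 5→9 (via fail)  emit P1@[15:15]
i=16 'b': node 9→10  emit P3@[14:16]
i=17 'a': node 10→4 (via fail)
i=18 'e': node 4→5
i=19 'a': node 5→2 (via fail)  emit P0@[18:19]
i=20 'c': node 2→0 (via fail)
i=21 'a': node 0→4
i=22 'e': node 4→5
i=23 'a': node 5→2 (via fail)  emit P0@[22:23]
i=24 'e': node 2→5 (via fail)
i=25 'a': node 5→2 (via fail)  emit P0@[24:25]
i=26 'a': node 2→4 (via fail)
i=27 'e': node 4→5
i=28 'e': node 5→6
i=29 'd': node 6→7  emit P1@[29:29]
i=30 'b': node 7→8  emit P2@[26:30],P3@[28:30]
i=31 'a': node 8→4 (via fail)
i=32 'e': node 4→5
i=33 'e': node 5→6
i=34 'd': node 6→7  emit P1@[34:34]
i=35 'b': node 7→8  emit P2@[31:35],P3@[33:35]
i=36 'e': node 8→1 (via fail)
i=37 'a': node 1→2  emit P0@[36:37]
i=38 'd': node 2→3 (via fail)  emit P1@[38:38]
i=39 'b': node 3→0 (via fail)
i=40 'b': node 0→0
i=41 'c': node 0→0
i=42 'e': node 0→1
i=43 'd': node 1→9  emit P1@[43:43]
i=44 'b': node 9→10  emit P3@[42:44]
i=45 'e': node 10→1 (via fail)
i=46 'd': node 1→9  emit P1@[46:46]
i=47 'b': node 9→10  emit P3@[45:47]
i=48 'd': node 10→3 (via fail)  emit P1@[48:48]
i=49 'd': node 3→3 (via fail)  emit P1@[49:49]
i=50 'a': node 3→4 (via fail)
i=51 'e': node 4→5
i=52 'd': node 5→9 (via fail)  emit P1@[52:52]
i=53 'b': node 9→10  emit P3@[51:53]
i=54 'c': node 10→0 (via fail)
i=55 'a': node 0→4
i=56 'd': node 4→3 (via fail)  emit P1@[56:56]
i=57 'e': node 3→1 (via fail)
i=58 'd': node 1→9  emit P1@[58:58]
i=59 'a': node 9→4 (via fail)

Matches: [[4,0],[7,1],[8,2],[8,3],[10,1],[11,3],[13,0],[15,1],[16,3],[19,0],[23,0],[25,0],[29,1],[30,2],[30,3],[34,1],[35,2],[35,3],[37,0],[38,1],[43,1],[44,3],[46,1],[47,3],[48,1],[49,1],[52,1],[53,3],[56,1],[58,1]]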